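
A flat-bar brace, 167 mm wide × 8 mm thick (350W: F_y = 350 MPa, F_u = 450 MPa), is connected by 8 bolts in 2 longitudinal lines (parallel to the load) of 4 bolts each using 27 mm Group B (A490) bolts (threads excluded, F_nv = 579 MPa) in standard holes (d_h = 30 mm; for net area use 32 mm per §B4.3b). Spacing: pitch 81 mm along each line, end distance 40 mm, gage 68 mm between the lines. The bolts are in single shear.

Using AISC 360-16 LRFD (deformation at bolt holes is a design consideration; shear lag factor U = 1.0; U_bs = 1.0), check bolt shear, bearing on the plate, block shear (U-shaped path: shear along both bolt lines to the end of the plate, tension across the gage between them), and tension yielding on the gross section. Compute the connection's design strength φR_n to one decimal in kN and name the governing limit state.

420.8 kN (gross-section yield governs)

Bolt shear: A_b = π(27)²/4 = 572.56 mm². φR_n = 0.75 × 579 × 572.56 × 8 × 1 = 1989.1 kN.
Bearing (8 mm plate, F_u = 450 MPa): end bolts L_c = 40 − 30/2 = 25, R_n = min(1.2×25×8×450, 2.4×27×8×450) = 108 kN/bolt; interior L_c = 81 − 30 = 51, R_n = 220.32 kN/bolt. φR_n = 0.75 × (2×108 + 6×220.32) = 1153.4 kN.
Block shear: shear path 2×[40+3×81] = 2×283 mm, A_gv = 4528, A_nv = 2×(283 − 3.5×32)×8 = 2736 mm²; tension across gage: (68 − 1×32)×8 = 288 mm². R_n = min(0.6×450×2736, 0.6×350×4528) + 1.0×450×288 = min(738.72, 950.88) + 129.6 = 868.32 kN. φR_n = 0.75 × 868.32 = 651.2 kN.
Tension yield (gross): A_g = 167×8 = 1336 mm². φR_n = 0.90 × 350 × 1336 = 420.8 kN.
Governing: min(1989.1, 1153.4, 651.2, 420.8) = 420.8 kN → gross-section yield.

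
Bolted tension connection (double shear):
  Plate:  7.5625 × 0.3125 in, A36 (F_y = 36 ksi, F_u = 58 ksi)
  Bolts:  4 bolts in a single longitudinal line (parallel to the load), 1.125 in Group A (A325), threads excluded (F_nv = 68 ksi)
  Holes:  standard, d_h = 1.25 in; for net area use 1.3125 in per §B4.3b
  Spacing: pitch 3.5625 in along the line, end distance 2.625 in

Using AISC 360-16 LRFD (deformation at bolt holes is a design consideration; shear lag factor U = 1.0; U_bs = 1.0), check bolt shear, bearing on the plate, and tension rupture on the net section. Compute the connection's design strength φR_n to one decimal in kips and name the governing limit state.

Bolt shear: A_b = π(1.125)²/4 = 0.99402 in². φR_n = 0.75 × 68 × 0.99402 × 4 × 2 = 405.6 kips.
Bearing (0.3125 in plate, F_u = 58 ksi): end bolts L_c = 2.625 − 1.25/2 = 2, R_n = min(1.2×2×0.3125×58, 2.4×1.125×0.3125×58) = 43.5 kips/bolt; interior L_c = 3.5625 − 1.25 = 2.3125, R_n = 48.938 kips/bolt. φR_n = 0.75 × (1×43.5 + 3×48.938) = 142.7 kips.
Tension rupture (net): A_n = (7.5625 − 1×1.3125)×0.3125 = 1.9531 in² (U = 1.0, A_e = A_n). φR_n = 0.75 × 58 × 1.9531 = 85.0 kips.
Governing: min(405.6, 142.7, 85.0) = 85.0 kips → net-section rupture.

85.0 kips (net-section rupture governs)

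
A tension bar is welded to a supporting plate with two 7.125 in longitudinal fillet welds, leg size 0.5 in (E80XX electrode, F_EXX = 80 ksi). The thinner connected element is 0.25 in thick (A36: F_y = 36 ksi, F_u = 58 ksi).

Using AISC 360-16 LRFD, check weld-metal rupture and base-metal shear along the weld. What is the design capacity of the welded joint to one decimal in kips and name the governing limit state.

Weld metal: throat = 0.707×0.5 = 0.3535 in, L = 2×7.125 = 14.25 in. φR_n = 0.75 × 0.6 × 80 × 0.3535 × 14.25 = 181.3 kips.
Base metal shear (0.25 in plate): yield φR_n = 1.0×0.6×36×0.25×14.25 = 77.0 kips; rupture φR_n = 0.75×0.6×58×0.25×14.25 = 93.0 kips; take 77.0 kips (yield).
Governing: min(181.3, 77.0) = 77.0 kips → base-metal shear.

77.0 kips (base-metal shear governs)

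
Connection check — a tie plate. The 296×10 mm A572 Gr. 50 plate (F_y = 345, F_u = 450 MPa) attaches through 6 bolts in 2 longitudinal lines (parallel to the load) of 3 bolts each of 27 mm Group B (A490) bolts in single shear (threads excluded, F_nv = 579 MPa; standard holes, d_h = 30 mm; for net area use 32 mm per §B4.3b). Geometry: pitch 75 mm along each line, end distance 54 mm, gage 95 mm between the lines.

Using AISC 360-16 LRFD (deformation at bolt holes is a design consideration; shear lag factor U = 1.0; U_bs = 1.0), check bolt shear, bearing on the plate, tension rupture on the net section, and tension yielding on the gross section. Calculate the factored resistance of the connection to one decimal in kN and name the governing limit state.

Bolt shear: A_b = π(27)²/4 = 572.56 mm². φR_n = 0.75 × 579 × 572.56 × 6 × 1 = 1491.8 kN.
Bearing (10 mm plate, F_u = 450 MPa): end bolts L_c = 54 − 30/2 = 39, R_n = min(1.2×39×10×450, 2.4×27×10×450) = 210.6 kN/bolt; interior L_c = 75 − 30 = 45, R_n = 243 kN/bolt. φR_n = 0.75 × (2×210.6 + 4×243) = 1044.9 kN.
Tension rupture (net): A_n = (296 − 2×32)×10 = 2320 mm² (U = 1.0, A_e = A_n). φR_n = 0.75 × 450 × 2320 = 783.0 kN.
Tension yield (gross): A_g = 296×10 = 2960 mm². φR_n = 0.90 × 345 × 2960 = 919.1 kN.
Governing: min(1491.8, 1044.9, 783.0, 919.1) = 783.0 kN → net-section rupture.

783.0 kN (net-section rupture governs)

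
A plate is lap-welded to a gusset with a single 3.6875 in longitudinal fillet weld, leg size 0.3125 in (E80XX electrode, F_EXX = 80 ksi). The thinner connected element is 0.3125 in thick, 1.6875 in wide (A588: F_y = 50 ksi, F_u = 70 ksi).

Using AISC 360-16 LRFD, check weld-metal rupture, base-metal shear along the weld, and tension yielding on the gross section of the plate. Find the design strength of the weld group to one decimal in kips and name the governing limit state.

Weld metal: throat = 0.707×0.3125 = 0.22094 in, L = 3.6875 in. φR_n = 0.75 × 0.6 × 80 × 0.22094 × 3.6875 = 29.3 kips.
Base metal shear (0.3125 in plate): yield φR_n = 1.0×0.6×50×0.3125×3.6875 = 34.6 kips; rupture φR_n = 0.75×0.6×70×0.3125×3.6875 = 36.3 kips; take 34.6 kips (yield).
Tension yield (gross): A_g = 1.6875×0.3125 = 0.52734 in². φR_n = 0.90 × 50 × 0.52734 = 23.7 kips.
Governing: min(29.3, 34.6, 23.7) = 23.7 kips → gross-section yield.

23.7 kips (gross-section yield governs)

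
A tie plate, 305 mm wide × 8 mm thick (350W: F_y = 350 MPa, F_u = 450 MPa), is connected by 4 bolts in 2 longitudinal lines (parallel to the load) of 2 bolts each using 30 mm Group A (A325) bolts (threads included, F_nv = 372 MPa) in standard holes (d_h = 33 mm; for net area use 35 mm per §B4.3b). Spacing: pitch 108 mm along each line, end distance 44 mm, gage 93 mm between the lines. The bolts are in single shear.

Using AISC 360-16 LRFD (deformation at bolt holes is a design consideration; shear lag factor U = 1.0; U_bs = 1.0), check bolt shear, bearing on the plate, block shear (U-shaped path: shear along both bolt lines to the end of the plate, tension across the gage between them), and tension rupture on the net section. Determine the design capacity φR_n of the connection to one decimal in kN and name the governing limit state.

479.0 kN (block shear governs)

Bolt shear: A_b = π(30)²/4 = 706.86 mm². φR_n = 0.75 × 372 × 706.86 × 4 × 1 = 788.9 kN.
Bearing (8 mm plate, F_u = 450 MPa): end bolts L_c = 44 − 33/2 = 27.5, R_n = min(1.2×27.5×8×450, 2.4×30×8×450) = 118.8 kN/bolt; interior L_c = 108 − 33 = 75, R_n = 259.2 kN/bolt. φR_n = 0.75 × (2×118.8 + 2×259.2) = 567.0 kN.
Block shear: shear path 2×[44+1×108] = 2×152 mm, A_gv = 2432, A_nv = 2×(152 − 1.5×35)×8 = 1592 mm²; tension across gage: (93 − 1×35)×8 = 464 mm². R_n = min(0.6×450×1592, 0.6×350×2432) + 1.0×450×464 = min(429.84, 510.72) + 208.8 = 638.64 kN. φR_n = 0.75 × 638.64 = 479.0 kN.
Tension rupture (net): A_n = (305 − 2×35)×8 = 1880 mm² (U = 1.0, A_e = A_n). φR_n = 0.75 × 450 × 1880 = 634.5 kN.
Governing: min(788.9, 567.0, 479.0, 634.5) = 479.0 kN → block shear.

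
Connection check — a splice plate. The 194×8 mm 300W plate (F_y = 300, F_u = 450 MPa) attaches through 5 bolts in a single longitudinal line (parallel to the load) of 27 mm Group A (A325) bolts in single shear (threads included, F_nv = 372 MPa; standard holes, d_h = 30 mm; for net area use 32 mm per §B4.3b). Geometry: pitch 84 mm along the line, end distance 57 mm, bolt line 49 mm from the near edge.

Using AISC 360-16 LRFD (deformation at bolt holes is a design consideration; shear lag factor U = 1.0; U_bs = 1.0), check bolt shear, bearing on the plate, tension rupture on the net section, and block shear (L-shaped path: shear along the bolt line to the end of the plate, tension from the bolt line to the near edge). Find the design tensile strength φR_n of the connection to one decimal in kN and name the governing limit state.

Bolt shear: A_b = π(27)²/4 = 572.56 mm². φR_n = 0.75 × 372 × 572.56 × 5 × 1 = 798.7 kN.
Bearing (8 mm plate, F_u = 450 MPa): end bolts L_c = 57 − 30/2 = 42, R_n = min(1.2×42×8×450, 2.4×27×8×450) = 181.44 kN/bolt; interior L_c = 84 − 30 = 54, R_n = 233.28 kN/bolt. φR_n = 0.75 × (1×181.44 + 4×233.28) = 835.9 kN.
Tension rupture (net): A_n = (194 − 1×32)×8 = 1296 mm² (U = 1.0, A_e = A_n). φR_n = 0.75 × 450 × 1296 = 437.4 kN.
Block shear: shear path 1×[57+4×84] = 1×393 mm, A_gv = 3144, A_nv = 1×(393 − 4.5×32)×8 = 1992 mm²; tension to near edge: (49 − 0.5×32)×8 = 264 mm². R_n = min(0.6×450×1992, 0.6×300×3144) + 1.0×450×264 = min(537.84, 565.92) + 118.8 = 656.64 kN. φR_n = 0.75 × 656.64 = 492.5 kN.
Governing: min(798.7, 835.9, 437.4, 492.5) = 437.4 kN → net-section rupture.

437.4 kN (net-section rupture governs)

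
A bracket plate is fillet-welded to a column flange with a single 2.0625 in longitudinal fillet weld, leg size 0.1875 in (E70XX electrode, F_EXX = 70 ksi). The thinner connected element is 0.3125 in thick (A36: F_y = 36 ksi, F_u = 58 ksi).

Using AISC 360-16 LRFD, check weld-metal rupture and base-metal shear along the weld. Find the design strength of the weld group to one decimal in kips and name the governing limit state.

Weld metal: throat = 0.707×0.1875 = 0.13256 in, L = 2.0625 in. φR_n = 0.75 × 0.6 × 70 × 0.13256 × 2.0625 = 8.6 kips.
Base metal shear (0.3125 in plate): yield φR_n = 1.0×0.6×36×0.3125×2.0625 = 13.9 kips; rupture φR_n = 0.75×0.6×58×0.3125×2.0625 = 16.8 kips; take 13.9 kips (yield).
Governing: min(8.6, 13.9) = 8.6 kips → weld metal.

8.6 kips (weld metal governs)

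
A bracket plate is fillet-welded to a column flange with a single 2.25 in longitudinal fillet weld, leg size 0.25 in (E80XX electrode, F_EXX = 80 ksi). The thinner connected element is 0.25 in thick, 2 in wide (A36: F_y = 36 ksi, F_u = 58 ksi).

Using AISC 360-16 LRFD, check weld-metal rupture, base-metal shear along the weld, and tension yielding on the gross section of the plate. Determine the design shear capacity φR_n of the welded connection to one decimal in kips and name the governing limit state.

Weld metal: throat = 0.707×0.25 = 0.17675 in, L = 2.25 in. φR_n = 0.75 × 0.6 × 80 × 0.17675 × 2.25 = 14.3 kips.
Base metal shear (0.25 in plate): yield φR_n = 1.0×0.6×36×0.25×2.25 = 12.2 kips; rupture φR_n = 0.75×0.6×58×0.25×2.25 = 14.7 kips; take 12.2 kips (yield).
Tension yield (gross): A_g = 2×0.25 = 0.5 in². φR_n = 0.90 × 36 × 0.5 = 16.2 kips.
Governing: min(14.3, 12.2, 16.2) = 12.2 kips → base-metal shear.

12.2 kips (base-metal shear governs)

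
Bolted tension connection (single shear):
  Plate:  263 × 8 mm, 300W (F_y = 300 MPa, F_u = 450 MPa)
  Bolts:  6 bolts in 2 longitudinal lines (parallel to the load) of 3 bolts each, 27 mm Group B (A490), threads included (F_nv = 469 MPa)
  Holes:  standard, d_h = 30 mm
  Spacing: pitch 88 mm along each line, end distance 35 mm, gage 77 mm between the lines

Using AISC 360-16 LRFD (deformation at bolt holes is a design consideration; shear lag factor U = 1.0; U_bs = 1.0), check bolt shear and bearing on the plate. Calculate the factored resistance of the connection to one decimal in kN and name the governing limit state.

829.4 kN (bearing governs)

Bolt shear: A_b = π(27)²/4 = 572.56 mm². φR_n = 0.75 × 469 × 572.56 × 6 × 1 = 1208.4 kN.
Bearing (8 mm plate, F_u = 450 MPa): end bolts L_c = 35 − 30/2 = 20, R_n = min(1.2×20×8×450, 2.4×27×8×450) = 86.4 kN/bolt; interior L_c = 88 − 30 = 58, R_n = 233.28 kN/bolt. φR_n = 0.75 × (2×86.4 + 4×233.28) = 829.4 kN.
Governing: min(1208.4, 829.4) = 829.4 kN → bearing.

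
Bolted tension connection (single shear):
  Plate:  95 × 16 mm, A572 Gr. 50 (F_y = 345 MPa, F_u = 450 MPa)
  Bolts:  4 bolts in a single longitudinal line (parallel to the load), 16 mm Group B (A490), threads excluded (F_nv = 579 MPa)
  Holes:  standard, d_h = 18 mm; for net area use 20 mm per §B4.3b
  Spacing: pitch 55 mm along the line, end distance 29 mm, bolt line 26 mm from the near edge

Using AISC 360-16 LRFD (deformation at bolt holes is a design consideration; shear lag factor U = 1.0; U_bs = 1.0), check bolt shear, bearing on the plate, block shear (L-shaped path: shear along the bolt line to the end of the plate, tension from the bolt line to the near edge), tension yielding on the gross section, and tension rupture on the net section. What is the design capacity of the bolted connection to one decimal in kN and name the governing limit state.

349.2 kN (bolt shear governs)

Bolt shear: A_b = π(16)²/4 = 201.06 mm². φR_n = 0.75 × 579 × 201.06 × 4 × 1 = 349.2 kN.
Bearing (16 mm plate, F_u = 450 MPa): end bolts L_c = 29 − 18/2 = 20, R_n = min(1.2×20×16×450, 2.4×16×16×450) = 172.8 kN/bolt; interior L_c = 55 − 18 = 37, R_n = 276.48 kN/bolt. φR_n = 0.75 × (1×172.8 + 3×276.48) = 751.7 kN.
Block shear: shear path 1×[29+3×55] = 1×194 mm, A_gv = 3104, A_nv = 1×(194 − 3.5×20)×16 = 1984 mm²; tension to near edge: (26 − 0.5×20)×16 = 256 mm². R_n = min(0.6×450×1984, 0.6×345×3104) + 1.0×450×256 = min(535.68, 642.53) + 115.2 = 650.88 kN. φR_n = 0.75 × 650.88 = 488.2 kN.
Tension yield (gross): A_g = 95×16 = 1520 mm². φR_n = 0.90 × 345 × 1520 = 472.0 kN.
Tension rupture (net): A_n = (95 − 1×20)×16 = 1200 mm² (U = 1.0, A_e = A_n). φR_n = 0.75 × 450 × 1200 = 405.0 kN.
Governing: min(349.2, 751.7, 488.2, 472.0, 405.0) = 349.2 kN → bolt shear.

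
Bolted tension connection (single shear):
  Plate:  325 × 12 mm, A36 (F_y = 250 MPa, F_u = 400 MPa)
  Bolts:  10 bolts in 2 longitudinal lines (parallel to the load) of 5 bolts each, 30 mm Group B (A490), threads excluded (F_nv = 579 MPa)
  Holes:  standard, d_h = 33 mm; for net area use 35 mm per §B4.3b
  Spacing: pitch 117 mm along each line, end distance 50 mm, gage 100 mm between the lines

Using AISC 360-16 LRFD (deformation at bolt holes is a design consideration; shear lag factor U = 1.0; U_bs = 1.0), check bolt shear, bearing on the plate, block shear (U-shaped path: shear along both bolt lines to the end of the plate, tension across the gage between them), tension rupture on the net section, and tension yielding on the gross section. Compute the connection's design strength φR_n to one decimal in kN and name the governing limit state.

Bolt shear: A_b = π(30)²/4 = 706.86 mm². φR_n = 0.75 × 579 × 706.86 × 10 × 1 = 3069.5 kN.
Bearing (12 mm plate, F_u = 400 MPa): end bolts L_c = 50 − 33/2 = 33.5, R_n = min(1.2×33.5×12×400, 2.4×30×12×400) = 192.96 kN/bolt; interior L_c = 117 − 33 = 84, R_n = 345.6 kN/bolt. φR_n = 0.75 × (2×192.96 + 8×345.6) = 2363.0 kN.
Block shear: shear path 2×[50+4×117] = 2×518 mm, A_gv = 12432, A_nv = 2×(518 − 4.5×35)×12 = 8652 mm²; tension across gage: (100 − 1×35)×12 = 780 mm². R_n = min(0.6×400×8652, 0.6×250×12432) + 1.0×400×780 = min(2076.5, 1864.8) + 312 = 2176.8 kN. φR_n = 0.75 × 2176.8 = 1632.6 kN.
Tension rupture (net): A_n = (325 − 2×35)×12 = 3060 mm² (U = 1.0, A_e = A_n). φR_n = 0.75 × 400 × 3060 = 918.0 kN.
Tension yield (gross): A_g = 325×12 = 3900 mm². φR_n = 0.90 × 250 × 3900 = 877.5 kN.
Governing: min(3069.5, 2363.0, 1632.6, 918.0, 877.5) = 877.5 kN → gross-section yield.

877.5 kN (gross-section yield governs)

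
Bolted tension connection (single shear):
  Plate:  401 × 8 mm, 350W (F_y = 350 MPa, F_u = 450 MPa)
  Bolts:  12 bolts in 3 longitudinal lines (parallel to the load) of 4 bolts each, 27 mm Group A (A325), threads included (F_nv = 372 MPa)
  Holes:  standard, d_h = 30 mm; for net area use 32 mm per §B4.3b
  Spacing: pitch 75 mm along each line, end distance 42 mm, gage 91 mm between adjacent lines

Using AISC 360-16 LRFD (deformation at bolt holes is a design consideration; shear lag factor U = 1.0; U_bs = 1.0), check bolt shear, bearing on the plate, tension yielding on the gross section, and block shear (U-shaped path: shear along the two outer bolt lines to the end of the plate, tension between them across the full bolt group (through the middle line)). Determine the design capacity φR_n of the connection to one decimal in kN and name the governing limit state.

820.8 kN (block shear governs)

Bolt shear: A_b = π(27)²/4 = 572.56 mm². φR_n = 0.75 × 372 × 572.56 × 12 × 1 = 1916.9 kN.
Bearing (8 mm plate, F_u = 450 MPa): end bolts L_c = 42 − 30/2 = 27, R_n = min(1.2×27×8×450, 2.4×27×8×450) = 116.64 kN/bolt; interior L_c = 75 − 30 = 45, R_n = 194.4 kN/bolt. φR_n = 0.75 × (3×116.64 + 9×194.4) = 1574.6 kN.
Tension yield (gross): A_g = 401×8 = 3208 mm². φR_n = 0.90 × 350 × 3208 = 1010.5 kN.
Block shear: shear path 2×[42+3×75] = 2×267 mm, A_gv = 4272, A_nv = 2×(267 − 3.5×32)×8 = 2480 mm²; tension across gage: (182 − 2×32)×8 = 944 mm². R_n = min(0.6×450×2480, 0.6×350×4272) + 1.0×450×944 = min(669.6, 897.12) + 424.8 = 1094.4 kN. φR_n = 0.75 × 1094.4 = 820.8 kN.
Governing: min(1916.9, 1574.6, 1010.5, 820.8) = 820.8 kN → block shear.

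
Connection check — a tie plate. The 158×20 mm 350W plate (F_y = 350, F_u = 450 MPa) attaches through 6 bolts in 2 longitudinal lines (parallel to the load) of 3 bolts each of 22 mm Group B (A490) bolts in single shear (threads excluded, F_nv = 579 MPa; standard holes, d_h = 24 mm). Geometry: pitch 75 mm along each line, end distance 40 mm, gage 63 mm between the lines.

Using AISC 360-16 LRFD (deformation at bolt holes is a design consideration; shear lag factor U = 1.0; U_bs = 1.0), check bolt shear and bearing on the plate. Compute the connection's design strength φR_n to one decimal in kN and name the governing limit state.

990.4 kN (bolt shear governs)

Bolt shear: A_b = π(22)²/4 = 380.13 mm². φR_n = 0.75 × 579 × 380.13 × 6 × 1 = 990.4 kN.
Bearing (20 mm plate, F_u = 450 MPa): end bolts L_c = 40 − 24/2 = 28, R_n = min(1.2×28×20×450, 2.4×22×20×450) = 302.4 kN/bolt; interior L_c = 75 − 24 = 51, R_n = 475.2 kN/bolt. φR_n = 0.75 × (2×302.4 + 4×475.2) = 1879.2 kN.
Governing: min(990.4, 1879.2) = 990.4 kN → bolt shear.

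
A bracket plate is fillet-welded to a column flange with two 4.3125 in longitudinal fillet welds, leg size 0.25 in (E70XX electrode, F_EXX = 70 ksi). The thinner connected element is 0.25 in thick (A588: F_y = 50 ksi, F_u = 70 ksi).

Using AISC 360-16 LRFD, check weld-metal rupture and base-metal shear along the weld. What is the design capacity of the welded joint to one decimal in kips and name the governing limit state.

Weld metal: throat = 0.707×0.25 = 0.17675 in, L = 2×4.3125 = 8.625 in. φR_n = 0.75 × 0.6 × 70 × 0.17675 × 8.625 = 48.0 kips.
Base metal shear (0.25 in plate): yield φR_n = 1.0×0.6×50×0.25×8.625 = 64.7 kips; rupture φR_n = 0.75×0.6×70×0.25×8.625 = 67.9 kips; take 64.7 kips (yield).
Governing: min(48.0, 64.7) = 48.0 kips → weld metal.

48.0 kips (weld metal governs)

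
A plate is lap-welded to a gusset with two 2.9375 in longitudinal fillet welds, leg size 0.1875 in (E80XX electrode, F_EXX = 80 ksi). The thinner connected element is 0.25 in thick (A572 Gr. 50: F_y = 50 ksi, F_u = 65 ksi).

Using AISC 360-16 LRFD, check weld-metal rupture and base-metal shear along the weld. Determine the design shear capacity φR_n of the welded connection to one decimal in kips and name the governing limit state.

28.0 kips (weld metal governs)

Weld metal: throat = 0.707×0.1875 = 0.13256 in, L = 2×2.9375 = 5.875 in. φR_n = 0.75 × 0.6 × 80 × 0.13256 × 5.875 = 28.0 kips.
Base metal shear (0.25 in plate): yield φR_n = 1.0×0.6×50×0.25×5.875 = 44.1 kips; rupture φR_n = 0.75×0.6×65×0.25×5.875 = 43.0 kips; take 43.0 kips (rupture).
Governing: min(28.0, 43.0) = 28.0 kips → weld metal.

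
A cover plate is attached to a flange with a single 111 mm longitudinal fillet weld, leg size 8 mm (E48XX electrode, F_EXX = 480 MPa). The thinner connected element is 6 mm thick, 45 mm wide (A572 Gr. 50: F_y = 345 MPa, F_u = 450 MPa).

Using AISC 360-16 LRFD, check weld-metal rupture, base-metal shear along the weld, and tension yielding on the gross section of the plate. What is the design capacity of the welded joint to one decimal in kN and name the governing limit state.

Weld metal: throat = 0.707×8 = 5.656 mm, L = 111 mm. φR_n = 0.75 × 0.6 × 480 × 5.656 × 111 = 135.6 kN.
Base metal shear (6 mm plate): yield φR_n = 1.0×0.6×345×6×111 = 137.9 kN; rupture φR_n = 0.75×0.6×450×6×111 = 134.9 kN; take 134.9 kN (rupture).
Tension yield (gross): A_g = 45×6 = 270 mm². φR_n = 0.90 × 345 × 270 = 83.8 kN.
Governing: min(135.6, 134.9, 83.8) = 83.8 kN → gross-section yield.

83.8 kN (gross-section yield governs)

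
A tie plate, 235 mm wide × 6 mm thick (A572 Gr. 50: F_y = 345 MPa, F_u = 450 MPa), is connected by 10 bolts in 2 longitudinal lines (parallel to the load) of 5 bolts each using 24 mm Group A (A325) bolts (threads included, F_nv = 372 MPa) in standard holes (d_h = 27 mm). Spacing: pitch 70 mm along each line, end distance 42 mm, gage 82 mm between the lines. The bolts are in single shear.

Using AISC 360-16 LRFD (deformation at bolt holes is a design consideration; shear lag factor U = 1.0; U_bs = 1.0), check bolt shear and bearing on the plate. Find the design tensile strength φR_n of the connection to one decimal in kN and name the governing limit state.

974.4 kN (bearing governs)

Bolt shear: A_b = π(24)²/4 = 452.39 mm². φR_n = 0.75 × 372 × 452.39 × 10 × 1 = 1262.2 kN.
Bearing (6 mm plate, F_u = 450 MPa): end bolts L_c = 42 − 27/2 = 28.5, R_n = min(1.2×28.5×6×450, 2.4×24×6×450) = 92.34 kN/bolt; interior L_c = 70 − 27 = 43, R_n = 139.32 kN/bolt. φR_n = 0.75 × (2×92.34 + 8×139.32) = 974.4 kN.
Governing: min(1262.2, 974.4) = 974.4 kN → bearing.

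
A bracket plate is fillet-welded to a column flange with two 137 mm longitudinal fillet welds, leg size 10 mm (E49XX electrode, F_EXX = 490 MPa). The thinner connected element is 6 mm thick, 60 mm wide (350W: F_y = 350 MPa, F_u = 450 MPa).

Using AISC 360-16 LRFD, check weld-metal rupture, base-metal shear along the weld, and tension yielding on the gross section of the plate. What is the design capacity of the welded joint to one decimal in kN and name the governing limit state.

Weld metal: throat = 0.707×10 = 7.07 mm, L = 2×137 = 274 mm. φR_n = 0.75 × 0.6 × 490 × 7.07 × 274 = 427.1 kN.
Base metal shear (6 mm plate): yield φR_n = 1.0×0.6×350×6×274 = 345.2 kN; rupture φR_n = 0.75×0.6×450×6×274 = 332.9 kN; take 332.9 kN (rupture).
Tension yield (gross): A_g = 60×6 = 360 mm². φR_n = 0.90 × 350 × 360 = 113.4 kN.
Governing: min(427.1, 332.9, 113.4) = 113.4 kN → gross-section yield.

113.4 kN (gross-section yield governs)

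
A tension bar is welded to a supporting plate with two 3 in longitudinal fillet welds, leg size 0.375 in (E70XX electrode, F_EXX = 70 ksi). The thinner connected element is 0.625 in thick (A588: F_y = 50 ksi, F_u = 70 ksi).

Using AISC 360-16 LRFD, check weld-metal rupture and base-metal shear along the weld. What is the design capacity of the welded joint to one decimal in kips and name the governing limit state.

Weld metal: throat = 0.707×0.375 = 0.26513 in, L = 2×3 = 6 in. φR_n = 0.75 × 0.6 × 70 × 0.26513 × 6 = 50.1 kips.
Base metal shear (0.625 in plate): yield φR_n = 1.0×0.6×50×0.625×6 = 112.5 kips; rupture φR_n = 0.75×0.6×70×0.625×6 = 118.1 kips; take 112.5 kips (yield).
Governing: min(50.1, 112.5) = 50.1 kips → weld metal.

50.1 kips (weld metal governs)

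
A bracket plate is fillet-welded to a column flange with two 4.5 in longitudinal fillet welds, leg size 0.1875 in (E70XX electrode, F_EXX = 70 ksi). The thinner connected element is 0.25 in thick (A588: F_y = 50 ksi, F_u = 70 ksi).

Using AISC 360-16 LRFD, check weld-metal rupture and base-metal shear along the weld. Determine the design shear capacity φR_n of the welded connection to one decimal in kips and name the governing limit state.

37.6 kips (weld metal governs)

Weld metal: throat = 0.707×0.1875 = 0.13256 in, L = 2×4.5 = 9 in. φR_n = 0.75 × 0.6 × 70 × 0.13256 × 9 = 37.6 kips.
Base metal shear (0.25 in plate): yield φR_n = 1.0×0.6×50×0.25×9 = 67.5 kips; rupture φR_n = 0.75×0.6×70×0.25×9 = 70.9 kips; take 67.5 kips (yield).
Governing: min(37.6, 67.5) = 37.6 kips → weld metal.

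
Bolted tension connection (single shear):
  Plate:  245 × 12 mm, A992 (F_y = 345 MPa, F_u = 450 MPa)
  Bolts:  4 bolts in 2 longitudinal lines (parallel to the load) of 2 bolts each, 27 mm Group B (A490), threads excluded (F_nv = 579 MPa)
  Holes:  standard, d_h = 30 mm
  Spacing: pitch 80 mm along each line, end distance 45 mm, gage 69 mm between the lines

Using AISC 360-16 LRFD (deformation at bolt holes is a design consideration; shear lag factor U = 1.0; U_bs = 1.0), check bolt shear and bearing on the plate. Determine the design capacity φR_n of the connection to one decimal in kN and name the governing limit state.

777.6 kN (bearing governs)

Bolt shear: A_b = π(27)²/4 = 572.56 mm². φR_n = 0.75 × 579 × 572.56 × 4 × 1 = 994.5 kN.
Bearing (12 mm plate, F_u = 450 MPa): end bolts L_c = 45 − 30/2 = 30, R_n = min(1.2×30×12×450, 2.4×27×12×450) = 194.4 kN/bolt; interior L_c = 80 − 30 = 50, R_n = 324 kN/bolt. φR_n = 0.75 × (2×194.4 + 2×324) = 777.6 kN.
Governing: min(994.5, 777.6) = 777.6 kN → bearing.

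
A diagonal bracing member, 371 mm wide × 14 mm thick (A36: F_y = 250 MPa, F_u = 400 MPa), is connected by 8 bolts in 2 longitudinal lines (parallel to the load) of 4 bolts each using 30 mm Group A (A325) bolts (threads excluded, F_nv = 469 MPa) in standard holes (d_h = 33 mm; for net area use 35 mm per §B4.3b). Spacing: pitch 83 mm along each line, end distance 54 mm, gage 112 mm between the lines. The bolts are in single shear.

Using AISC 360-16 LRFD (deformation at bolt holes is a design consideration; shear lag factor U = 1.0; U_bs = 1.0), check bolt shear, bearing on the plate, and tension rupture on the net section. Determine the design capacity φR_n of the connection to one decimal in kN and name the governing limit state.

Bolt shear: A_b = π(30)²/4 = 706.86 mm². φR_n = 0.75 × 469 × 706.86 × 8 × 1 = 1989.1 kN.
Bearing (14 mm plate, F_u = 400 MPa): end bolts L_c = 54 − 33/2 = 37.5, R_n = min(1.2×37.5×14×400, 2.4×30×14×400) = 252 kN/bolt; interior L_c = 83 − 33 = 50, R_n = 336 kN/bolt. φR_n = 0.75 × (2×252 + 6×336) = 1890.0 kN.
Tension rupture (net): A_n = (371 − 2×35)×14 = 4214 mm² (U = 1.0, A_e = A_n). φR_n = 0.75 × 400 × 4214 = 1264.2 kN.
Governing: min(1989.1, 1890.0, 1264.2) = 1264.2 kN → net-section rupture.

1264.2 kN (net-section rupture governs)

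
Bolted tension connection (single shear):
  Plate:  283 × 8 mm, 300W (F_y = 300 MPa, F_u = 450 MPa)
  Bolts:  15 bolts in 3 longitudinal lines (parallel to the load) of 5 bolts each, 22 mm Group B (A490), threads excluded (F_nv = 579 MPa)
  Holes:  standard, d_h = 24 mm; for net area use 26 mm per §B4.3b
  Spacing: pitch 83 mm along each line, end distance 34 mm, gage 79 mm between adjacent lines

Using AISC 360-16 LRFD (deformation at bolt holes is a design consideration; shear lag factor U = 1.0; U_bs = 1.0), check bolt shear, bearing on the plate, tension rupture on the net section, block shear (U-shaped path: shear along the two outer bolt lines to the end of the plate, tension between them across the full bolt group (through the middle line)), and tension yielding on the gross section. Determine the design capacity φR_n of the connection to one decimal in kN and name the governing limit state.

Bolt shear: A_b = π(22)²/4 = 380.13 mm². φR_n = 0.75 × 579 × 380.13 × 15 × 1 = 2476.1 kN.
Bearing (8 mm plate, F_u = 450 MPa): end bolts L_c = 34 − 24/2 = 22, R_n = min(1.2×22×8×450, 2.4×22×8×450) = 95.04 kN/bolt; interior L_c = 83 − 24 = 59, R_n = 190.08 kN/bolt. φR_n = 0.75 × (3×95.04 + 12×190.08) = 1924.6 kN.
Tension rupture (net): A_n = (283 − 3×26)×8 = 1640 mm² (U = 1.0, A_e = A_n). φR_n = 0.75 × 450 × 1640 = 553.5 kN.
Block shear: shear path 2×[34+4×83] = 2×366 mm, A_gv = 5856, A_nv = 2×(366 − 4.5×26)×8 = 3984 mm²; tension across gage: (158 − 2×26)×8 = 848 mm². R_n = min(0.6×450×3984, 0.6×300×5856) + 1.0×450×848 = min(1075.7, 1054.1) + 381.6 = 1435.7 kN. φR_n = 0.75 × 1435.7 = 1076.8 kN.
Tension yield (gross): A_g = 283×8 = 2264 mm². φR_n = 0.90 × 300 × 2264 = 611.3 kN.
Governing: min(2476.1, 1924.6, 553.5, 1076.8, 611.3) = 553.5 kN → net-section rupture.

553.5 kN (net-section rupture governs)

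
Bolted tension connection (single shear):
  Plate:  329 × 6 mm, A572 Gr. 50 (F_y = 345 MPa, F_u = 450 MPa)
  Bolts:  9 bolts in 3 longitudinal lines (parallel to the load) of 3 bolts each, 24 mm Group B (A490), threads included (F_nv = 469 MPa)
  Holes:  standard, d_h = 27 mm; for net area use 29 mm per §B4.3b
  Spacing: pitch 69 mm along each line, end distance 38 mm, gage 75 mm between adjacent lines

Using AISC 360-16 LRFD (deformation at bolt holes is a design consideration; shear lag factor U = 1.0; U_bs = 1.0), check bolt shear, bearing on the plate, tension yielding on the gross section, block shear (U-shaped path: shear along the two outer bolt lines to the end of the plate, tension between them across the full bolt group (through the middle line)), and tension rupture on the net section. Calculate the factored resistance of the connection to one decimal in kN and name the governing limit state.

Bolt shear: A_b = π(24)²/4 = 452.39 mm². φR_n = 0.75 × 469 × 452.39 × 9 × 1 = 1432.2 kN.
Bearing (6 mm plate, F_u = 450 MPa): end bolts L_c = 38 − 27/2 = 24.5, R_n = min(1.2×24.5×6×450, 2.4×24×6×450) = 79.38 kN/bolt; interior L_c = 69 − 27 = 42, R_n = 136.08 kN/bolt. φR_n = 0.75 × (3×79.38 + 6×136.08) = 791.0 kN.
Tension yield (gross): A_g = 329×6 = 1974 mm². φR_n = 0.90 × 345 × 1974 = 612.9 kN.
Block shear: shear path 2×[38+2×69] = 2×176 mm, A_gv = 2112, A_nv = 2×(176 − 2.5×29)×6 = 1242 mm²; tension across gage: (150 − 2×29)×6 = 552 mm². R_n = min(0.6×450×1242, 0.6×345×2112) + 1.0×450×552 = min(335.34, 437.18) + 248.4 = 583.74 kN. φR_n = 0.75 × 583.74 = 437.8 kN.
Tension rupture (net): A_n = (329 − 3×29)×6 = 1452 mm² (U = 1.0, A_e = A_n). φR_n = 0.75 × 450 × 1452 = 490.1 kN.
Governing: min(1432.2, 791.0, 612.9, 437.8, 490.1) = 437.8 kN → block shear.

437.8 kN (block shear governs)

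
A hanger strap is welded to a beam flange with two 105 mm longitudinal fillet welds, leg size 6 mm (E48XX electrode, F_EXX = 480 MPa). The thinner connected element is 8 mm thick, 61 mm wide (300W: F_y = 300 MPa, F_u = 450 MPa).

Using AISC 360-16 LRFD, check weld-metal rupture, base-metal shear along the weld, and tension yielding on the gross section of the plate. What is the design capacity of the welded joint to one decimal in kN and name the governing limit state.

Weld metal: throat = 0.707×6 = 4.242 mm, L = 2×105 = 210 mm. φR_n = 0.75 × 0.6 × 480 × 4.242 × 210 = 192.4 kN.
Base metal shear (8 mm plate): yield φR_n = 1.0×0.6×300×8×210 = 302.4 kN; rupture φR_n = 0.75×0.6×450×8×210 = 340.2 kN; take 302.4 kN (yield).
Tension yield (gross): A_g = 61×8 = 488 mm². φR_n = 0.90 × 300 × 488 = 131.8 kN.
Governing: min(192.4, 302.4, 131.8) = 131.8 kN → gross-section yield.

131.8 kN (gross-section yield governs)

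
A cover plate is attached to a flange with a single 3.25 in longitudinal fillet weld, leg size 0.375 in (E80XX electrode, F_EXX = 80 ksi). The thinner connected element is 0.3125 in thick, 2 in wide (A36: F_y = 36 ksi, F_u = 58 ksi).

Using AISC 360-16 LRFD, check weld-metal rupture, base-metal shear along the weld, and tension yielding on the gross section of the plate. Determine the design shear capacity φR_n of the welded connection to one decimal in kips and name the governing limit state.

Weld metal: throat = 0.707×0.375 = 0.26513 in, L = 3.25 in. φR_n = 0.75 × 0.6 × 80 × 0.26513 × 3.25 = 31.0 kips.
Base metal shear (0.3125 in plate): yield φR_n = 1.0×0.6×36×0.3125×3.25 = 21.9 kips; rupture φR_n = 0.75×0.6×58×0.3125×3.25 = 26.5 kips; take 21.9 kips (yield).
Tension yield (gross): A_g = 2×0.3125 = 0.625 in². φR_n = 0.90 × 36 × 0.625 = 20.3 kips.
Governing: min(31.0, 21.9, 20.3) = 20.3 kips → gross-section yield.

20.3 kips (gross-section yield governs)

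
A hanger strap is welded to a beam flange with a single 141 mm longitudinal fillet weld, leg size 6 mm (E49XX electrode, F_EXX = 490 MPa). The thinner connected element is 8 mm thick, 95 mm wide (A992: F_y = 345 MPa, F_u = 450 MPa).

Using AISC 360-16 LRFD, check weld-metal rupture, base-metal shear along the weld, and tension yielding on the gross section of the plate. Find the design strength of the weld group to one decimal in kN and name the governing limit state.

Weld metal: throat = 0.707×6 = 4.242 mm, L = 141 mm. φR_n = 0.75 × 0.6 × 490 × 4.242 × 141 = 131.9 kN.
Base metal shear (8 mm plate): yield φR_n = 1.0×0.6×345×8×141 = 233.5 kN; rupture φR_n = 0.75×0.6×450×8×141 = 228.4 kN; take 228.4 kN (rupture).
Tension yield (gross): A_g = 95×8 = 760 mm². φR_n = 0.90 × 345 × 760 = 236.0 kN.
Governing: min(131.9, 228.4, 236.0) = 131.9 kN → weld metal.

131.9 kN (weld metal governs)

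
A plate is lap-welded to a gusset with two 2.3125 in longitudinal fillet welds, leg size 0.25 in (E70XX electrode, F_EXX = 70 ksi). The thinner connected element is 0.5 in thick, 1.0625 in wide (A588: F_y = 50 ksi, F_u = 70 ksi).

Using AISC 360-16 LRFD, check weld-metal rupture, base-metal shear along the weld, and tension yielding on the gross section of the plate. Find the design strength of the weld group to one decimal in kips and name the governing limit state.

23.9 kips (gross-section yield governs)

Weld metal: throat = 0.707×0.25 = 0.17675 in, L = 2×2.3125 = 4.625 in. φR_n = 0.75 × 0.6 × 70 × 0.17675 × 4.625 = 25.8 kips.
Base metal shear (0.5 in plate): yield φR_n = 1.0×0.6×50×0.5×4.625 = 69.4 kips; rupture φR_n = 0.75×0.6×70×0.5×4.625 = 72.8 kips; take 69.4 kips (yield).
Tension yield (gross): A_g = 1.0625×0.5 = 0.53125 in². φR_n = 0.90 × 50 × 0.53125 = 23.9 kips.
Governing: min(25.8, 69.4, 23.9) = 23.9 kips → gross-section yield.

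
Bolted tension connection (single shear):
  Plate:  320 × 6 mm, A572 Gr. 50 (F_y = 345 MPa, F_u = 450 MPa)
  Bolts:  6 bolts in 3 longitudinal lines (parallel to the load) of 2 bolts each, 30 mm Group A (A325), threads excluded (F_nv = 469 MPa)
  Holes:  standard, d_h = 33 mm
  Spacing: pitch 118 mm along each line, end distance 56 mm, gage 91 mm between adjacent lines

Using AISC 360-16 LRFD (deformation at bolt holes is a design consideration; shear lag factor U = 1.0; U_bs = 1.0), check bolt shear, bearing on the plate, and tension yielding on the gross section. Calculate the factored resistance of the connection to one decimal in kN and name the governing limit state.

596.2 kN (gross-section yield governs)

Bolt shear: A_b = π(30)²/4 = 706.86 mm². φR_n = 0.75 × 469 × 706.86 × 6 × 1 = 1491.8 kN.
Bearing (6 mm plate, F_u = 450 MPa): end bolts L_c = 56 − 33/2 = 39.5, R_n = min(1.2×39.5×6×450, 2.4×30×6×450) = 127.98 kN/bolt; interior L_c = 118 − 33 = 85, R_n = 194.4 kN/bolt. φR_n = 0.75 × (3×127.98 + 3×194.4) = 725.4 kN.
Tension yield (gross): A_g = 320×6 = 1920 mm². φR_n = 0.90 × 345 × 1920 = 596.2 kN.
Governing: min(1491.8, 725.4, 596.2) = 596.2 kN → gross-section yield.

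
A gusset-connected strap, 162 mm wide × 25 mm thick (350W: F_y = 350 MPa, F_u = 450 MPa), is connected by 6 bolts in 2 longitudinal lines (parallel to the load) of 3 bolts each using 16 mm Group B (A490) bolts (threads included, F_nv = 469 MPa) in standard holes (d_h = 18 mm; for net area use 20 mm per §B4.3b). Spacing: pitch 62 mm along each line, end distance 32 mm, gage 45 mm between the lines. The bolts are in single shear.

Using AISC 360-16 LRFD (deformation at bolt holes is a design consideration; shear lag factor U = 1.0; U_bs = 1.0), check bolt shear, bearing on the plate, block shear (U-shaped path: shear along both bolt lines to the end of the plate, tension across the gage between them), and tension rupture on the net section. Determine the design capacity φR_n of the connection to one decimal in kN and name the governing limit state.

424.3 kN (bolt shear governs)

Bolt shear: A_b = π(16)²/4 = 201.06 mm². φR_n = 0.75 × 469 × 201.06 × 6 × 1 = 424.3 kN.
Bearing (25 mm plate, F_u = 450 MPa): end bolts L_c = 32 − 18/2 = 23, R_n = min(1.2×23×25×450, 2.4×16×25×450) = 310.5 kN/bolt; interior L_c = 62 − 18 = 44, R_n = 432 kN/bolt. φR_n = 0.75 × (2×310.5 + 4×432) = 1761.8 kN.
Block shear: shear path 2×[32+2×62] = 2×156 mm, A_gv = 7800, A_nv = 2×(156 − 2.5×20)×25 = 5300 mm²; tension across gage: (45 − 1×20)×25 = 625 mm². R_n = min(0.6×450×5300, 0.6×350×7800) + 1.0×450×625 = min(1431, 1638) + 281.25 = 1712.3 kN. φR_n = 0.75 × 1712.3 = 1284.2 kN.
Tension rupture (net): A_n = (162 − 2×20)×25 = 3050 mm² (U = 1.0, A_e = A_n). φR_n = 0.75 × 450 × 3050 = 1029.4 kN.
Governing: min(424.3, 1761.8, 1284.2, 1029.4) = 424.3 kN → bolt shear.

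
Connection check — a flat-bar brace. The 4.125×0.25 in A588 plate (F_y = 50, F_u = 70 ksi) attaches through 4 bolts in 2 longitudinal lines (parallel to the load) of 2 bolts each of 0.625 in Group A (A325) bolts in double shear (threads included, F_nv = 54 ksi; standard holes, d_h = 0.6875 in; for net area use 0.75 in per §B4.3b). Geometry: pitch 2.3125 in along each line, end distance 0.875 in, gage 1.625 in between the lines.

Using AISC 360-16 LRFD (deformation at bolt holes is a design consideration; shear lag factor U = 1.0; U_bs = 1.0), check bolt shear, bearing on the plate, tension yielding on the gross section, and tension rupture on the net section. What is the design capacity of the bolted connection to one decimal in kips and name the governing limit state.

34.5 kips (net-section rupture governs)

Bolt shear: A_b = π(0.625)²/4 = 0.3068 in². φR_n = 0.75 × 54 × 0.3068 × 4 × 2 = 99.4 kips.
Bearing (0.25 in plate, F_u = 70 ksi): end bolts L_c = 0.875 − 0.6875/2 = 0.53125, R_n = min(1.2×0.53125×0.25×70, 2.4×0.625×0.25×70) = 11.156 kips/bolt; interior L_c = 2.3125 − 0.6875 = 1.625, R_n = 26.25 kips/bolt. φR_n = 0.75 × (2×11.156 + 2×26.25) = 56.1 kips.
Tension yield (gross): A_g = 4.125×0.25 = 1.0313 in². φR_n = 0.90 × 50 × 1.0313 = 46.4 kips.
Tension rupture (net): A_n = (4.125 − 2×0.75)×0.25 = 0.65625 in² (U = 1.0, A_e = A_n). φR_n = 0.75 × 70 × 0.65625 = 34.5 kips.
Governing: min(99.4, 56.1, 46.4, 34.5) = 34.5 kips → net-section rupture.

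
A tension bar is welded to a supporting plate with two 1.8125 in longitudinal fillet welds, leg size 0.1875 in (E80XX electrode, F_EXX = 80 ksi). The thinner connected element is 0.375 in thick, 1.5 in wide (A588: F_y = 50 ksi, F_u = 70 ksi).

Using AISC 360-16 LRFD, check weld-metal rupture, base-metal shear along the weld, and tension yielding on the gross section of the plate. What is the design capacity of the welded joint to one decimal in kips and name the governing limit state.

17.3 kips (weld metal governs)

Weld metal: throat = 0.707×0.1875 = 0.13256 in, L = 2×1.8125 = 3.625 in. φR_n = 0.75 × 0.6 × 80 × 0.13256 × 3.625 = 17.3 kips.
Base metal shear (0.375 in plate): yield φR_n = 1.0×0.6×50×0.375×3.625 = 40.8 kips; rupture φR_n = 0.75×0.6×70×0.375×3.625 = 42.8 kips; take 40.8 kips (yield).
Tension yield (gross): A_g = 1.5×0.375 = 0.5625 in². φR_n = 0.90 × 50 × 0.5625 = 25.3 kips.
Governing: min(17.3, 40.8, 25.3) = 17.3 kips → weld metal.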